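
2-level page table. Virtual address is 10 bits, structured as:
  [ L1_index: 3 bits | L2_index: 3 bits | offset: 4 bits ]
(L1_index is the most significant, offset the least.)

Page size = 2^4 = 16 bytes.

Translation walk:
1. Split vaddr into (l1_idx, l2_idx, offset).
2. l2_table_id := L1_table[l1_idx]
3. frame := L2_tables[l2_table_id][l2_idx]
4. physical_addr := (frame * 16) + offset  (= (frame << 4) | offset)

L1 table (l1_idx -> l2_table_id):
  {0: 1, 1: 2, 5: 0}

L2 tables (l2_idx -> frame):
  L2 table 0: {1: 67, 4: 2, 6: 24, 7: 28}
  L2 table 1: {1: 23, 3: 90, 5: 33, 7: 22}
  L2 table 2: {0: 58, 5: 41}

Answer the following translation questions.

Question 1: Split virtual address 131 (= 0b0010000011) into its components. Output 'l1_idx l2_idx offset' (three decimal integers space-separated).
Answer: 1 0 3

Derivation:
vaddr = 131 = 0b0010000011
  top 3 bits -> l1_idx = 1
  next 3 bits -> l2_idx = 0
  bottom 4 bits -> offset = 3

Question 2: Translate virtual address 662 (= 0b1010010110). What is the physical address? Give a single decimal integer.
Answer: 1078

Derivation:
vaddr = 662 = 0b1010010110
Split: l1_idx=5, l2_idx=1, offset=6
L1[5] = 0
L2[0][1] = 67
paddr = 67 * 16 + 6 = 1078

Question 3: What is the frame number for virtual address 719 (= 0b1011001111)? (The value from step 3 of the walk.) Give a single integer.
vaddr = 719: l1_idx=5, l2_idx=4
L1[5] = 0; L2[0][4] = 2

Answer: 2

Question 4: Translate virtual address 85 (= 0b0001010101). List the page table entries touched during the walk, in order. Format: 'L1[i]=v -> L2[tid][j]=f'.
Answer: L1[0]=1 -> L2[1][5]=33

Derivation:
vaddr = 85 = 0b0001010101
Split: l1_idx=0, l2_idx=5, offset=5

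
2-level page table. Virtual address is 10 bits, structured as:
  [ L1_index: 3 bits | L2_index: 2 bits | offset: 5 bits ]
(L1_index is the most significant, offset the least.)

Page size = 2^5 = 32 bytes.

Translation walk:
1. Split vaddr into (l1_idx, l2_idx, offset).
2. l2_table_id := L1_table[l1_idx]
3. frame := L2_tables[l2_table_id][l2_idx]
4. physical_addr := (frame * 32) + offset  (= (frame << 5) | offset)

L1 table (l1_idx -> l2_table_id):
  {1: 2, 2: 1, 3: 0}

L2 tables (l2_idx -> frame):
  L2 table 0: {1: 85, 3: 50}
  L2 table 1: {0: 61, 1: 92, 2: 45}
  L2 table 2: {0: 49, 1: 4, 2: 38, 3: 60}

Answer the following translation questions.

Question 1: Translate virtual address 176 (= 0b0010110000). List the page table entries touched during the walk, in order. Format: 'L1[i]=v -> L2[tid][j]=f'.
Answer: L1[1]=2 -> L2[2][1]=4

Derivation:
vaddr = 176 = 0b0010110000
Split: l1_idx=1, l2_idx=1, offset=16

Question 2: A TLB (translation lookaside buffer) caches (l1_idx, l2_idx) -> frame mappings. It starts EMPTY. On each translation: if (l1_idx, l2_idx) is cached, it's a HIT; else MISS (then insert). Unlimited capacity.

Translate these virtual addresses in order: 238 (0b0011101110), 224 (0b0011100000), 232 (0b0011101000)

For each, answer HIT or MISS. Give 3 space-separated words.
Answer: MISS HIT HIT

Derivation:
vaddr=238: (1,3) not in TLB -> MISS, insert
vaddr=224: (1,3) in TLB -> HIT
vaddr=232: (1,3) in TLB -> HIT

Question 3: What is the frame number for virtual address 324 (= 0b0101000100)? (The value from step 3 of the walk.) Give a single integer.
Answer: 45

Derivation:
vaddr = 324: l1_idx=2, l2_idx=2
L1[2] = 1; L2[1][2] = 45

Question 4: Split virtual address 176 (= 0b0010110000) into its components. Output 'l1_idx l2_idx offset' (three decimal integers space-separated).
vaddr = 176 = 0b0010110000
  top 3 bits -> l1_idx = 1
  next 2 bits -> l2_idx = 1
  bottom 5 bits -> offset = 16

Answer: 1 1 16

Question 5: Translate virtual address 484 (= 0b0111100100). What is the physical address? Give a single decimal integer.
Answer: 1604

Derivation:
vaddr = 484 = 0b0111100100
Split: l1_idx=3, l2_idx=3, offset=4
L1[3] = 0
L2[0][3] = 50
paddr = 50 * 32 + 4 = 1604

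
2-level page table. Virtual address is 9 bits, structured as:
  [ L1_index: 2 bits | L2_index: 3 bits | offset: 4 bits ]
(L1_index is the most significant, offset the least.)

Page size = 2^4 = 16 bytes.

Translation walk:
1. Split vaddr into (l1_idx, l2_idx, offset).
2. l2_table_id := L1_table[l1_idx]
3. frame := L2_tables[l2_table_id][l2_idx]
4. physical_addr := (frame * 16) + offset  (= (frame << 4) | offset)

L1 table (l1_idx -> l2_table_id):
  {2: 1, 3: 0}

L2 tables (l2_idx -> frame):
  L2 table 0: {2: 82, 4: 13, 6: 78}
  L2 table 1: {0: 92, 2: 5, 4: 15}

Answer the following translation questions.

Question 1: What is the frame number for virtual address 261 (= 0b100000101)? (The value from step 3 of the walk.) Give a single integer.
vaddr = 261: l1_idx=2, l2_idx=0
L1[2] = 1; L2[1][0] = 92

Answer: 92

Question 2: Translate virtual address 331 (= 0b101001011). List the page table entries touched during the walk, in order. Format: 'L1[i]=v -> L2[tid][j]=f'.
vaddr = 331 = 0b101001011
Split: l1_idx=2, l2_idx=4, offset=11

Answer: L1[2]=1 -> L2[1][4]=15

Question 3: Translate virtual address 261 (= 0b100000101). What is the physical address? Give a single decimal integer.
vaddr = 261 = 0b100000101
Split: l1_idx=2, l2_idx=0, offset=5
L1[2] = 1
L2[1][0] = 92
paddr = 92 * 16 + 5 = 1477

Answer: 1477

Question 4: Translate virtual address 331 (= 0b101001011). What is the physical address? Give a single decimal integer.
Answer: 251

Derivation:
vaddr = 331 = 0b101001011
Split: l1_idx=2, l2_idx=4, offset=11
L1[2] = 1
L2[1][4] = 15
paddr = 15 * 16 + 11 = 251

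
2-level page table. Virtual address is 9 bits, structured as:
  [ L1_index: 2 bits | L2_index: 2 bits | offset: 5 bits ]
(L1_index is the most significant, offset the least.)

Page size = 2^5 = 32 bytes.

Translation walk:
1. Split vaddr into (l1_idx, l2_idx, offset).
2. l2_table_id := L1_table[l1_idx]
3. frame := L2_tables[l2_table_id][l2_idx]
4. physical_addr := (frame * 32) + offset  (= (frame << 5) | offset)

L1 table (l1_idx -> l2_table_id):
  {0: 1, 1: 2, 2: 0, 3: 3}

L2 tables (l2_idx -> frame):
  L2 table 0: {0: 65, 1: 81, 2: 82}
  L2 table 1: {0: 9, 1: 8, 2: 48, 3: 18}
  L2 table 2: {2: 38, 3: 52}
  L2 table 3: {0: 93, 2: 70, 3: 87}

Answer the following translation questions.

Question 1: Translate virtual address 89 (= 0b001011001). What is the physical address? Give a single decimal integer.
Answer: 1561

Derivation:
vaddr = 89 = 0b001011001
Split: l1_idx=0, l2_idx=2, offset=25
L1[0] = 1
L2[1][2] = 48
paddr = 48 * 32 + 25 = 1561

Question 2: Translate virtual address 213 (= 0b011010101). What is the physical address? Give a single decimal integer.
Answer: 1237

Derivation:
vaddr = 213 = 0b011010101
Split: l1_idx=1, l2_idx=2, offset=21
L1[1] = 2
L2[2][2] = 38
paddr = 38 * 32 + 21 = 1237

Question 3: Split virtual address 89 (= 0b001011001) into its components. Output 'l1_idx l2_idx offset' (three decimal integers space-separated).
vaddr = 89 = 0b001011001
  top 2 bits -> l1_idx = 0
  next 2 bits -> l2_idx = 2
  bottom 5 bits -> offset = 25

Answer: 0 2 25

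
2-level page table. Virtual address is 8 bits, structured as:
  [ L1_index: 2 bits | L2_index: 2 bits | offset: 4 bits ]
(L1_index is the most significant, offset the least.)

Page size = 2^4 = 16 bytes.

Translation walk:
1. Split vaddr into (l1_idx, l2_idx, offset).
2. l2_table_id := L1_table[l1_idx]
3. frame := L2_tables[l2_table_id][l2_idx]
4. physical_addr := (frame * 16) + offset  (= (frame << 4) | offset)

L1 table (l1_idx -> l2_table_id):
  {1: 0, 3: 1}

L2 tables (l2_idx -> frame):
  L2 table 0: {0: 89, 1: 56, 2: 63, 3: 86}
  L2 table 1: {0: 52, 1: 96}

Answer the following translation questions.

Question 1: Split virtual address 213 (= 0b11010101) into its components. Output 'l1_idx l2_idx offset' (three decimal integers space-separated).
Answer: 3 1 5

Derivation:
vaddr = 213 = 0b11010101
  top 2 bits -> l1_idx = 3
  next 2 bits -> l2_idx = 1
  bottom 4 bits -> offset = 5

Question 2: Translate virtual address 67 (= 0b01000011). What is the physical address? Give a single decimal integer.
vaddr = 67 = 0b01000011
Split: l1_idx=1, l2_idx=0, offset=3
L1[1] = 0
L2[0][0] = 89
paddr = 89 * 16 + 3 = 1427

Answer: 1427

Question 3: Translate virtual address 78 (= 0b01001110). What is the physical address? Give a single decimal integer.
Answer: 1438

Derivation:
vaddr = 78 = 0b01001110
Split: l1_idx=1, l2_idx=0, offset=14
L1[1] = 0
L2[0][0] = 89
paddr = 89 * 16 + 14 = 1438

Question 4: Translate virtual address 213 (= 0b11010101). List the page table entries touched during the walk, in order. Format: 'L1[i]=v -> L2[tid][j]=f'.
vaddr = 213 = 0b11010101
Split: l1_idx=3, l2_idx=1, offset=5

Answer: L1[3]=1 -> L2[1][1]=96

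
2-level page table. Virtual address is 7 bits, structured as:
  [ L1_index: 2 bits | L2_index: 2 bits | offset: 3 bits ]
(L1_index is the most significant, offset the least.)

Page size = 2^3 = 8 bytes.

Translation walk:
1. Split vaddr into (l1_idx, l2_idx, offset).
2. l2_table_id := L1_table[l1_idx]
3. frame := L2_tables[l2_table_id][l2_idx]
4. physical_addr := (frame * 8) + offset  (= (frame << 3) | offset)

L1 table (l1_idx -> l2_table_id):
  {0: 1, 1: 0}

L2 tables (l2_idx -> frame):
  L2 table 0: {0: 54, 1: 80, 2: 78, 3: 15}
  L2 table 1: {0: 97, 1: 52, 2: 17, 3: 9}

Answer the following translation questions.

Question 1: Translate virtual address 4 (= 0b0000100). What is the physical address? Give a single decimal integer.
vaddr = 4 = 0b0000100
Split: l1_idx=0, l2_idx=0, offset=4
L1[0] = 1
L2[1][0] = 97
paddr = 97 * 8 + 4 = 780

Answer: 780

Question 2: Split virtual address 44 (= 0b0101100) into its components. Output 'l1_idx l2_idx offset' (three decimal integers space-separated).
Answer: 1 1 4

Derivation:
vaddr = 44 = 0b0101100
  top 2 bits -> l1_idx = 1
  next 2 bits -> l2_idx = 1
  bottom 3 bits -> offset = 4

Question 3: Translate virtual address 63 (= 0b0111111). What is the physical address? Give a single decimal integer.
Answer: 127

Derivation:
vaddr = 63 = 0b0111111
Split: l1_idx=1, l2_idx=3, offset=7
L1[1] = 0
L2[0][3] = 15
paddr = 15 * 8 + 7 = 127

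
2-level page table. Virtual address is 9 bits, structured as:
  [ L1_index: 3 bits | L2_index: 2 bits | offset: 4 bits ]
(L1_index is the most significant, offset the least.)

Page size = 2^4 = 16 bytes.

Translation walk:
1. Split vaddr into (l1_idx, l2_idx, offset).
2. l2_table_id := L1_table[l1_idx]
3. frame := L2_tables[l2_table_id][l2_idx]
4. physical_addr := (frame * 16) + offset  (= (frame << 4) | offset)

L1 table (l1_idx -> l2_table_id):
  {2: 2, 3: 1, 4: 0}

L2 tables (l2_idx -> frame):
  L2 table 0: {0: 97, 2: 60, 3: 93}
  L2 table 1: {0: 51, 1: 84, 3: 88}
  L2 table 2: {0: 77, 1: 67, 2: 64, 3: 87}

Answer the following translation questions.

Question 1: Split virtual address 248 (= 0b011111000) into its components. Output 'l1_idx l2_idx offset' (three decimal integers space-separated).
vaddr = 248 = 0b011111000
  top 3 bits -> l1_idx = 3
  next 2 bits -> l2_idx = 3
  bottom 4 bits -> offset = 8

Answer: 3 3 8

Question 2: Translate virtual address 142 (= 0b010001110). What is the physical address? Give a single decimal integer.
vaddr = 142 = 0b010001110
Split: l1_idx=2, l2_idx=0, offset=14
L1[2] = 2
L2[2][0] = 77
paddr = 77 * 16 + 14 = 1246

Answer: 1246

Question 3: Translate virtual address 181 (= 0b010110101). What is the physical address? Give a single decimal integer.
Answer: 1397

Derivation:
vaddr = 181 = 0b010110101
Split: l1_idx=2, l2_idx=3, offset=5
L1[2] = 2
L2[2][3] = 87
paddr = 87 * 16 + 5 = 1397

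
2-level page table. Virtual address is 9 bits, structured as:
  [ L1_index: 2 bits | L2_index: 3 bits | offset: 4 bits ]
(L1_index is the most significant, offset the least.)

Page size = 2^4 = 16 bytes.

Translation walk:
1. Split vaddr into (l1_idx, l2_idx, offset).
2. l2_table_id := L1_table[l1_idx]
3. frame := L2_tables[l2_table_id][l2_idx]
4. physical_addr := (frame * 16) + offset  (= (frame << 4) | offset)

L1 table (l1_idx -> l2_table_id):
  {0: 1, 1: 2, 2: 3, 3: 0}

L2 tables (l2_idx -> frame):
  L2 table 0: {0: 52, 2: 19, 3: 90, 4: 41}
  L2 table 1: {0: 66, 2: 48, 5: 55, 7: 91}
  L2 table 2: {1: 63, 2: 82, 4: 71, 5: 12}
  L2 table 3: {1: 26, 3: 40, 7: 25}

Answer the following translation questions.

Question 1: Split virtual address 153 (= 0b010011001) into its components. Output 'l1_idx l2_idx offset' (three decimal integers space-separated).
Answer: 1 1 9

Derivation:
vaddr = 153 = 0b010011001
  top 2 bits -> l1_idx = 1
  next 3 bits -> l2_idx = 1
  bottom 4 bits -> offset = 9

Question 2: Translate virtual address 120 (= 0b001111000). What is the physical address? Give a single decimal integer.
vaddr = 120 = 0b001111000
Split: l1_idx=0, l2_idx=7, offset=8
L1[0] = 1
L2[1][7] = 91
paddr = 91 * 16 + 8 = 1464

Answer: 1464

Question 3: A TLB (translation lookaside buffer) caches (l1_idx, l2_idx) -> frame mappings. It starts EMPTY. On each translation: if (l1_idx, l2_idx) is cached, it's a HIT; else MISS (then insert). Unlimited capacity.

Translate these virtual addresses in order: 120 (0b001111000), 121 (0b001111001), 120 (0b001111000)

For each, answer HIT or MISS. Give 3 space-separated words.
Answer: MISS HIT HIT

Derivation:
vaddr=120: (0,7) not in TLB -> MISS, insert
vaddr=121: (0,7) in TLB -> HIT
vaddr=120: (0,7) in TLB -> HIT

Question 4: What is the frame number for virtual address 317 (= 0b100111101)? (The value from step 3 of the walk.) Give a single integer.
Answer: 40

Derivation:
vaddr = 317: l1_idx=2, l2_idx=3
L1[2] = 3; L2[3][3] = 40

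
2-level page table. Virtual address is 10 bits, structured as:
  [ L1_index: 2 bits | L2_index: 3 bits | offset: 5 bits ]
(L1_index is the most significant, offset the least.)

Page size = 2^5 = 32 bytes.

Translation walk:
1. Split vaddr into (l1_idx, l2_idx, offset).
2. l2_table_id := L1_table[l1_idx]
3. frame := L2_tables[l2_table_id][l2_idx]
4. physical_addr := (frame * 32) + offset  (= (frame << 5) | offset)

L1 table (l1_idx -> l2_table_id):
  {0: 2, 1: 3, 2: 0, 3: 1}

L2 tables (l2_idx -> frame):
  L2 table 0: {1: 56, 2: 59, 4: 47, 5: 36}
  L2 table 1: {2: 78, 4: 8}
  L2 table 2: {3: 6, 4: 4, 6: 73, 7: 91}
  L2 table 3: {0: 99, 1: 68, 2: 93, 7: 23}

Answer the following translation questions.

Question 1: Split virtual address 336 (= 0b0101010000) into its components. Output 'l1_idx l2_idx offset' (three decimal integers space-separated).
Answer: 1 2 16

Derivation:
vaddr = 336 = 0b0101010000
  top 2 bits -> l1_idx = 1
  next 3 bits -> l2_idx = 2
  bottom 5 bits -> offset = 16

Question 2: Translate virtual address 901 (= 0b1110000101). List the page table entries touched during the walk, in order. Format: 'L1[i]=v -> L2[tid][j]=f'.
Answer: L1[3]=1 -> L2[1][4]=8

Derivation:
vaddr = 901 = 0b1110000101
Split: l1_idx=3, l2_idx=4, offset=5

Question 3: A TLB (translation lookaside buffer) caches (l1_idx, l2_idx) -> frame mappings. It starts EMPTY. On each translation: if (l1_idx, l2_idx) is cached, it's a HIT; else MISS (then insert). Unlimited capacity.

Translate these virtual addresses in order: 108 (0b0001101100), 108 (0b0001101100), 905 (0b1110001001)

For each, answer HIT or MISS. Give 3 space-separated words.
Answer: MISS HIT MISS

Derivation:
vaddr=108: (0,3) not in TLB -> MISS, insert
vaddr=108: (0,3) in TLB -> HIT
vaddr=905: (3,4) not in TLB -> MISS, insert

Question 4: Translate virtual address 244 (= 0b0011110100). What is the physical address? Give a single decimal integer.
vaddr = 244 = 0b0011110100
Split: l1_idx=0, l2_idx=7, offset=20
L1[0] = 2
L2[2][7] = 91
paddr = 91 * 32 + 20 = 2932

Answer: 2932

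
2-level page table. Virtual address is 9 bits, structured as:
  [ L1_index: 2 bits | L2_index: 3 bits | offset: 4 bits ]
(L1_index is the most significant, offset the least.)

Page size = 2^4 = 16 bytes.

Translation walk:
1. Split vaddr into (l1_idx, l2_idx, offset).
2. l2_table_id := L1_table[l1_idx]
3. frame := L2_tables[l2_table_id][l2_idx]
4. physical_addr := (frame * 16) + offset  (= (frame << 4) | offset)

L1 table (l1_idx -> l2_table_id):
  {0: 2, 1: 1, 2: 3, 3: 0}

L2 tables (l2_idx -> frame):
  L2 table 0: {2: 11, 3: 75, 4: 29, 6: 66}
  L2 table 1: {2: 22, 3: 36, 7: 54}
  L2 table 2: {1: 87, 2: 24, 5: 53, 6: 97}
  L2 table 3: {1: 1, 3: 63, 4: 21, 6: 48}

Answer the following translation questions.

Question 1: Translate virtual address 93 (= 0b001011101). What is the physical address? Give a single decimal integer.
Answer: 861

Derivation:
vaddr = 93 = 0b001011101
Split: l1_idx=0, l2_idx=5, offset=13
L1[0] = 2
L2[2][5] = 53
paddr = 53 * 16 + 13 = 861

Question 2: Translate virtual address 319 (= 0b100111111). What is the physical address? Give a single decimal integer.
Answer: 1023

Derivation:
vaddr = 319 = 0b100111111
Split: l1_idx=2, l2_idx=3, offset=15
L1[2] = 3
L2[3][3] = 63
paddr = 63 * 16 + 15 = 1023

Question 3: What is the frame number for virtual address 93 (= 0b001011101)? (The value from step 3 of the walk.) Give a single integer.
Answer: 53

Derivation:
vaddr = 93: l1_idx=0, l2_idx=5
L1[0] = 2; L2[2][5] = 53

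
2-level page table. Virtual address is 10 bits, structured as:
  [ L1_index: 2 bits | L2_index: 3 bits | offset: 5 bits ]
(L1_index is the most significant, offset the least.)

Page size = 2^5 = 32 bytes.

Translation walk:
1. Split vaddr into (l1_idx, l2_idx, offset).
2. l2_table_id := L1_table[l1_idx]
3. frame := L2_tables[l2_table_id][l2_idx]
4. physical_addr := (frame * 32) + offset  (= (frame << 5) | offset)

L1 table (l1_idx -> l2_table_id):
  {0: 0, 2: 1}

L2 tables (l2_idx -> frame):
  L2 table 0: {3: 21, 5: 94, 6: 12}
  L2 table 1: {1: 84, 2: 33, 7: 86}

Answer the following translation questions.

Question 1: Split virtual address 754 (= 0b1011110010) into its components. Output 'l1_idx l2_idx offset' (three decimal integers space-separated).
Answer: 2 7 18

Derivation:
vaddr = 754 = 0b1011110010
  top 2 bits -> l1_idx = 2
  next 3 bits -> l2_idx = 7
  bottom 5 bits -> offset = 18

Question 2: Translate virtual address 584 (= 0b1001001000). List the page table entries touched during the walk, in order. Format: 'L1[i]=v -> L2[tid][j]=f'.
vaddr = 584 = 0b1001001000
Split: l1_idx=2, l2_idx=2, offset=8

Answer: L1[2]=1 -> L2[1][2]=33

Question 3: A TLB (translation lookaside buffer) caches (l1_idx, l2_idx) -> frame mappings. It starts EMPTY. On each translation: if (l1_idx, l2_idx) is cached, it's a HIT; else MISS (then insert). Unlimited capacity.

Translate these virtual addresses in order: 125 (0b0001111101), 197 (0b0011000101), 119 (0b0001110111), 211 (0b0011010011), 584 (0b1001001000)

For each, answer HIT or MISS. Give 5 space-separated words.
vaddr=125: (0,3) not in TLB -> MISS, insert
vaddr=197: (0,6) not in TLB -> MISS, insert
vaddr=119: (0,3) in TLB -> HIT
vaddr=211: (0,6) in TLB -> HIT
vaddr=584: (2,2) not in TLB -> MISS, insert

Answer: MISS MISS HIT HIT MISS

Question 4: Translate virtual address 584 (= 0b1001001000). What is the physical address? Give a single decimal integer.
vaddr = 584 = 0b1001001000
Split: l1_idx=2, l2_idx=2, offset=8
L1[2] = 1
L2[1][2] = 33
paddr = 33 * 32 + 8 = 1064

Answer: 1064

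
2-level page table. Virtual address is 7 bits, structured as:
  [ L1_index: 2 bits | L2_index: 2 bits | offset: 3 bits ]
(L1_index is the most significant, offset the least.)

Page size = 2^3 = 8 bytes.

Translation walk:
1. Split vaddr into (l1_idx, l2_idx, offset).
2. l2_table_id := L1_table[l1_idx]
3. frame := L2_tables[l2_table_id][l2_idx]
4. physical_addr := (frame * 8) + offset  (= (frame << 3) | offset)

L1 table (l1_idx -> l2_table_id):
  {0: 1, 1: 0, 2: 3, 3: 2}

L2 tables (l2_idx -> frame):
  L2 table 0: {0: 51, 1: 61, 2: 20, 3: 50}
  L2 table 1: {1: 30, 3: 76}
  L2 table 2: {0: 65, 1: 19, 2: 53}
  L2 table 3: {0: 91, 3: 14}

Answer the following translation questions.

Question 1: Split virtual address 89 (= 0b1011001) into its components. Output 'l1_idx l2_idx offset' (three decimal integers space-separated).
Answer: 2 3 1

Derivation:
vaddr = 89 = 0b1011001
  top 2 bits -> l1_idx = 2
  next 2 bits -> l2_idx = 3
  bottom 3 bits -> offset = 1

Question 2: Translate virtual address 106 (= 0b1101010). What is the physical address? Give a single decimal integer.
Answer: 154

Derivation:
vaddr = 106 = 0b1101010
Split: l1_idx=3, l2_idx=1, offset=2
L1[3] = 2
L2[2][1] = 19
paddr = 19 * 8 + 2 = 154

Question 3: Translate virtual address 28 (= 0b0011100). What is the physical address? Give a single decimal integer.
Answer: 612

Derivation:
vaddr = 28 = 0b0011100
Split: l1_idx=0, l2_idx=3, offset=4
L1[0] = 1
L2[1][3] = 76
paddr = 76 * 8 + 4 = 612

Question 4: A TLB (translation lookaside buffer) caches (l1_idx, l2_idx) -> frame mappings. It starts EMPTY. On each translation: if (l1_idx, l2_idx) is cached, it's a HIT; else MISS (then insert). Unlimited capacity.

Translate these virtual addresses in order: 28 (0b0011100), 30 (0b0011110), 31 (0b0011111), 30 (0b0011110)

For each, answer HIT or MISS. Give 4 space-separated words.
vaddr=28: (0,3) not in TLB -> MISS, insert
vaddr=30: (0,3) in TLB -> HIT
vaddr=31: (0,3) in TLB -> HIT
vaddr=30: (0,3) in TLB -> HIT

Answer: MISS HIT HIT HIT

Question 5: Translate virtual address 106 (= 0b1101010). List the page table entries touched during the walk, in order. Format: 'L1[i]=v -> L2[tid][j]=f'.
vaddr = 106 = 0b1101010
Split: l1_idx=3, l2_idx=1, offset=2

Answer: L1[3]=2 -> L2[2][1]=19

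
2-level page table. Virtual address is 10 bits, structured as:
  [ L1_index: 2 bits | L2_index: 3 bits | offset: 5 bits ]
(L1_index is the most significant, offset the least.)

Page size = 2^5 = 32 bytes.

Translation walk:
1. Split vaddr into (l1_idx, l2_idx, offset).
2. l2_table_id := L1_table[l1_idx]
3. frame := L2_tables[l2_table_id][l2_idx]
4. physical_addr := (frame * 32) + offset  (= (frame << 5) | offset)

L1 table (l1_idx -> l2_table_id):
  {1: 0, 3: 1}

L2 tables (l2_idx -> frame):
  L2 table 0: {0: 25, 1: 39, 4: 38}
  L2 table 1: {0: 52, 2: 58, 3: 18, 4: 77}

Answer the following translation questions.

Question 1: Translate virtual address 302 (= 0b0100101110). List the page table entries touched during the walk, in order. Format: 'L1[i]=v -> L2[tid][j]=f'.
Answer: L1[1]=0 -> L2[0][1]=39

Derivation:
vaddr = 302 = 0b0100101110
Split: l1_idx=1, l2_idx=1, offset=14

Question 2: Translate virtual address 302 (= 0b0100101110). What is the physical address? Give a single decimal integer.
Answer: 1262

Derivation:
vaddr = 302 = 0b0100101110
Split: l1_idx=1, l2_idx=1, offset=14
L1[1] = 0
L2[0][1] = 39
paddr = 39 * 32 + 14 = 1262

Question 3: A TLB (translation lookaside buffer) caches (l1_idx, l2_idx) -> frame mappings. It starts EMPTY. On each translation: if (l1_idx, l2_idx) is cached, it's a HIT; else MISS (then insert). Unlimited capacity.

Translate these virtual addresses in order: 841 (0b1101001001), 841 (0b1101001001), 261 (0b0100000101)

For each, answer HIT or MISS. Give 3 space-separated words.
vaddr=841: (3,2) not in TLB -> MISS, insert
vaddr=841: (3,2) in TLB -> HIT
vaddr=261: (1,0) not in TLB -> MISS, insert

Answer: MISS HIT MISS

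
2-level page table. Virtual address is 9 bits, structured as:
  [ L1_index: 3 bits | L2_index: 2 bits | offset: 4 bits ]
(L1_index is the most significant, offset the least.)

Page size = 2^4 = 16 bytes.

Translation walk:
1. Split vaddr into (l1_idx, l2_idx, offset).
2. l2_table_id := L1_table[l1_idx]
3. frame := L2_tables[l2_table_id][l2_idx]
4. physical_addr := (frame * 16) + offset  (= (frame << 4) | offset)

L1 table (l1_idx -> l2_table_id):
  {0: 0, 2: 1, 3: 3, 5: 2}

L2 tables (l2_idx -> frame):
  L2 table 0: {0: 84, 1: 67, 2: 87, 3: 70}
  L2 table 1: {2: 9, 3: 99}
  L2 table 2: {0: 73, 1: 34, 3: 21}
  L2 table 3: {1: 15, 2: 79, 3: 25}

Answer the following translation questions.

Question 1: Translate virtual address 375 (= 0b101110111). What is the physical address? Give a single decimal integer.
Answer: 343

Derivation:
vaddr = 375 = 0b101110111
Split: l1_idx=5, l2_idx=3, offset=7
L1[5] = 2
L2[2][3] = 21
paddr = 21 * 16 + 7 = 343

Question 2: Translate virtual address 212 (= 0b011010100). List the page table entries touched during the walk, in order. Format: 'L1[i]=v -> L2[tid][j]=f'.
Answer: L1[3]=3 -> L2[3][1]=15

Derivation:
vaddr = 212 = 0b011010100
Split: l1_idx=3, l2_idx=1, offset=4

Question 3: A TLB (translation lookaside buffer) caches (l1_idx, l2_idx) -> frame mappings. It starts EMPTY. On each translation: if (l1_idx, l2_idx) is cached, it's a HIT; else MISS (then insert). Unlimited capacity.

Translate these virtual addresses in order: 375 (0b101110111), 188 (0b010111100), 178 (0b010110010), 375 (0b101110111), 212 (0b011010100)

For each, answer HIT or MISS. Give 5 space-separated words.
vaddr=375: (5,3) not in TLB -> MISS, insert
vaddr=188: (2,3) not in TLB -> MISS, insert
vaddr=178: (2,3) in TLB -> HIT
vaddr=375: (5,3) in TLB -> HIT
vaddr=212: (3,1) not in TLB -> MISS, insert

Answer: MISS MISS HIT HIT MISS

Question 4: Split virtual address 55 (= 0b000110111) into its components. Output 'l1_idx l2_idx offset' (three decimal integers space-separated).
Answer: 0 3 7

Derivation:
vaddr = 55 = 0b000110111
  top 3 bits -> l1_idx = 0
  next 2 bits -> l2_idx = 3
  bottom 4 bits -> offset = 7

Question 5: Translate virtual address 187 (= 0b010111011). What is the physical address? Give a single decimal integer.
Answer: 1595

Derivation:
vaddr = 187 = 0b010111011
Split: l1_idx=2, l2_idx=3, offset=11
L1[2] = 1
L2[1][3] = 99
paddr = 99 * 16 + 11 = 1595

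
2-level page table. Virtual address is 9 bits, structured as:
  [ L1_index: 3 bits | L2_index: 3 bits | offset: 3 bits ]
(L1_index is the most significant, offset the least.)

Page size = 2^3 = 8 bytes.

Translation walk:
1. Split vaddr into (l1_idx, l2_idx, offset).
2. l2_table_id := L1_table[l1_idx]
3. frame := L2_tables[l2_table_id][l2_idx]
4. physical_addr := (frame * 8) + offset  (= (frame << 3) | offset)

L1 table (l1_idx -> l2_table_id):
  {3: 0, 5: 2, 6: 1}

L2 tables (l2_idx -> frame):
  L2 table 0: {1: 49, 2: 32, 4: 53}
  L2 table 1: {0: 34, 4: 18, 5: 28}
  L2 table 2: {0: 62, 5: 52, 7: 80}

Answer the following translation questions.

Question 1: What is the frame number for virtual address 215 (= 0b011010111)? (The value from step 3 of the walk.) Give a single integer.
vaddr = 215: l1_idx=3, l2_idx=2
L1[3] = 0; L2[0][2] = 32

Answer: 32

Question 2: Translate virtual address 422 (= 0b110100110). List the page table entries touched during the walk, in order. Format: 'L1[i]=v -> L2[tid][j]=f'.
vaddr = 422 = 0b110100110
Split: l1_idx=6, l2_idx=4, offset=6

Answer: L1[6]=1 -> L2[1][4]=18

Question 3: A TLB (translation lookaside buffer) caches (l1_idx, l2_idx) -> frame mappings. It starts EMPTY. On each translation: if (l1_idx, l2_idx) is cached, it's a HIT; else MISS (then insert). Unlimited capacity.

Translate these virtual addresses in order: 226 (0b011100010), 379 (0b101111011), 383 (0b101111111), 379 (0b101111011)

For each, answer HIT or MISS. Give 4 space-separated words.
vaddr=226: (3,4) not in TLB -> MISS, insert
vaddr=379: (5,7) not in TLB -> MISS, insert
vaddr=383: (5,7) in TLB -> HIT
vaddr=379: (5,7) in TLB -> HIT

Answer: MISS MISS HIT HIT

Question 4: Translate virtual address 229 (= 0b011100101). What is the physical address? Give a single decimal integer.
vaddr = 229 = 0b011100101
Split: l1_idx=3, l2_idx=4, offset=5
L1[3] = 0
L2[0][4] = 53
paddr = 53 * 8 + 5 = 429

Answer: 429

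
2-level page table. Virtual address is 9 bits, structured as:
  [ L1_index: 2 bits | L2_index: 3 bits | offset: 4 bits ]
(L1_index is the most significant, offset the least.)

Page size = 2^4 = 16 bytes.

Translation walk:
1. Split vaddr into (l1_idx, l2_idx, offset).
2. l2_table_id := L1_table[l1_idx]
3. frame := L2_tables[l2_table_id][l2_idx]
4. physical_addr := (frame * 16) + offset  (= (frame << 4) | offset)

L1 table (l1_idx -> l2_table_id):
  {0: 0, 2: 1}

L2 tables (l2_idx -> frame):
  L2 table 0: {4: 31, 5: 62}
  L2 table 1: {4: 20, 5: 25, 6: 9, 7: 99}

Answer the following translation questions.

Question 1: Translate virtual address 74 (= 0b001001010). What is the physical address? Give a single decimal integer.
vaddr = 74 = 0b001001010
Split: l1_idx=0, l2_idx=4, offset=10
L1[0] = 0
L2[0][4] = 31
paddr = 31 * 16 + 10 = 506

Answer: 506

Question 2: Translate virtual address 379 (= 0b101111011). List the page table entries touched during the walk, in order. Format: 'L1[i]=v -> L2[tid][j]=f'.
Answer: L1[2]=1 -> L2[1][7]=99

Derivation:
vaddr = 379 = 0b101111011
Split: l1_idx=2, l2_idx=7, offset=11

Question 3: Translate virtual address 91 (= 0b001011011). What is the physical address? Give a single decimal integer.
Answer: 1003

Derivation:
vaddr = 91 = 0b001011011
Split: l1_idx=0, l2_idx=5, offset=11
L1[0] = 0
L2[0][5] = 62
paddr = 62 * 16 + 11 = 1003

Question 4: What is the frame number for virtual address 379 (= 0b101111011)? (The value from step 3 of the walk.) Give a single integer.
vaddr = 379: l1_idx=2, l2_idx=7
L1[2] = 1; L2[1][7] = 99

Answer: 99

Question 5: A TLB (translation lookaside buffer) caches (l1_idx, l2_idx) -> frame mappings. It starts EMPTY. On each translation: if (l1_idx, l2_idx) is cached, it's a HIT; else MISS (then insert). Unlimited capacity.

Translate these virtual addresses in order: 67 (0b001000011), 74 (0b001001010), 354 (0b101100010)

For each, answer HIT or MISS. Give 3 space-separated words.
vaddr=67: (0,4) not in TLB -> MISS, insert
vaddr=74: (0,4) in TLB -> HIT
vaddr=354: (2,6) not in TLB -> MISS, insert

Answer: MISS HIT MISS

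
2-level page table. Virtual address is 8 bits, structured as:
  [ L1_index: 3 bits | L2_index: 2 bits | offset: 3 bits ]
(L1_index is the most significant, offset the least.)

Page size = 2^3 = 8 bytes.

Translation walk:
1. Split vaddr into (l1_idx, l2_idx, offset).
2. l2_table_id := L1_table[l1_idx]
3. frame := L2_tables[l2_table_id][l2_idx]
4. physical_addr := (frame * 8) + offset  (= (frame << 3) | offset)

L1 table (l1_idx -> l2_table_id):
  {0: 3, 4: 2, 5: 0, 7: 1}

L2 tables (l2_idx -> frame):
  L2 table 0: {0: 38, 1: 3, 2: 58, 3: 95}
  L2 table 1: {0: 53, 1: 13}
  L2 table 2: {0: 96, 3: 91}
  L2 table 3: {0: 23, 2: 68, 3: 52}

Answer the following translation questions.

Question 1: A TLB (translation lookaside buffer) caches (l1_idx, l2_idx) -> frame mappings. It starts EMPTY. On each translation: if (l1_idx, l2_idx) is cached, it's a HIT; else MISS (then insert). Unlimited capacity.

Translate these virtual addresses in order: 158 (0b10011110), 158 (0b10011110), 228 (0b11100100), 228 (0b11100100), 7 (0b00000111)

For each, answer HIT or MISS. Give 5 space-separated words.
Answer: MISS HIT MISS HIT MISS

Derivation:
vaddr=158: (4,3) not in TLB -> MISS, insert
vaddr=158: (4,3) in TLB -> HIT
vaddr=228: (7,0) not in TLB -> MISS, insert
vaddr=228: (7,0) in TLB -> HIT
vaddr=7: (0,0) not in TLB -> MISS, insert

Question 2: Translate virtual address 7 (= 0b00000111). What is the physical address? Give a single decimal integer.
Answer: 191

Derivation:
vaddr = 7 = 0b00000111
Split: l1_idx=0, l2_idx=0, offset=7
L1[0] = 3
L2[3][0] = 23
paddr = 23 * 8 + 7 = 191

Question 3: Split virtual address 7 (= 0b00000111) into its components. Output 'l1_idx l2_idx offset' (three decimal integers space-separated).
Answer: 0 0 7

Derivation:
vaddr = 7 = 0b00000111
  top 3 bits -> l1_idx = 0
  next 2 bits -> l2_idx = 0
  bottom 3 bits -> offset = 7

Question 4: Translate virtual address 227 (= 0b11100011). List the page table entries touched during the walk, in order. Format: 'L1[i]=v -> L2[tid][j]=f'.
Answer: L1[7]=1 -> L2[1][0]=53

Derivation:
vaddr = 227 = 0b11100011
Split: l1_idx=7, l2_idx=0, offset=3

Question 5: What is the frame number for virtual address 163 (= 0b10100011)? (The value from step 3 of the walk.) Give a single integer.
Answer: 38

Derivation:
vaddr = 163: l1_idx=5, l2_idx=0
L1[5] = 0; L2[0][0] = 38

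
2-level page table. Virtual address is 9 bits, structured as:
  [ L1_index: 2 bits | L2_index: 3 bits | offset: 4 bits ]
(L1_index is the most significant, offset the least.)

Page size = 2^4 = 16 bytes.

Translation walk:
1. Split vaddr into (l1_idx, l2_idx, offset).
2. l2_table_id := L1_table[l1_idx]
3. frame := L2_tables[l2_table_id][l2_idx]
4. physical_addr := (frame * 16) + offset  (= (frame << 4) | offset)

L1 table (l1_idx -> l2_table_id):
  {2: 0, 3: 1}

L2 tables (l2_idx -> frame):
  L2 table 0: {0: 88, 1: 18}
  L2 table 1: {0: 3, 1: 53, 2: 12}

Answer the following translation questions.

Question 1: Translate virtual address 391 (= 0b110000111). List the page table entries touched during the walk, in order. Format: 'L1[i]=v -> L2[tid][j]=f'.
Answer: L1[3]=1 -> L2[1][0]=3

Derivation:
vaddr = 391 = 0b110000111
Split: l1_idx=3, l2_idx=0, offset=7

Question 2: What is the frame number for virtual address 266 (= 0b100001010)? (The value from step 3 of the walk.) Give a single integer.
Answer: 88

Derivation:
vaddr = 266: l1_idx=2, l2_idx=0
L1[2] = 0; L2[0][0] = 88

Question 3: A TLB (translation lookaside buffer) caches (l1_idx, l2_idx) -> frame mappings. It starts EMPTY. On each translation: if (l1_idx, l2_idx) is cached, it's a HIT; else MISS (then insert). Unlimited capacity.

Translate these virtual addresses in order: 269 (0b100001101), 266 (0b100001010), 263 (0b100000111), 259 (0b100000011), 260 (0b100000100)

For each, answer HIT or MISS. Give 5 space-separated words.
vaddr=269: (2,0) not in TLB -> MISS, insert
vaddr=266: (2,0) in TLB -> HIT
vaddr=263: (2,0) in TLB -> HIT
vaddr=259: (2,0) in TLB -> HIT
vaddr=260: (2,0) in TLB -> HIT

Answer: MISS HIT HIT HIT HIT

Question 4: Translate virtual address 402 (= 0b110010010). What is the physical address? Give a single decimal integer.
Answer: 850

Derivation:
vaddr = 402 = 0b110010010
Split: l1_idx=3, l2_idx=1, offset=2
L1[3] = 1
L2[1][1] = 53
paddr = 53 * 16 + 2 = 850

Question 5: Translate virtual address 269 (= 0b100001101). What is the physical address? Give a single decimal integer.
Answer: 1421

Derivation:
vaddr = 269 = 0b100001101
Split: l1_idx=2, l2_idx=0, offset=13
L1[2] = 0
L2[0][0] = 88
paddr = 88 * 16 + 13 = 1421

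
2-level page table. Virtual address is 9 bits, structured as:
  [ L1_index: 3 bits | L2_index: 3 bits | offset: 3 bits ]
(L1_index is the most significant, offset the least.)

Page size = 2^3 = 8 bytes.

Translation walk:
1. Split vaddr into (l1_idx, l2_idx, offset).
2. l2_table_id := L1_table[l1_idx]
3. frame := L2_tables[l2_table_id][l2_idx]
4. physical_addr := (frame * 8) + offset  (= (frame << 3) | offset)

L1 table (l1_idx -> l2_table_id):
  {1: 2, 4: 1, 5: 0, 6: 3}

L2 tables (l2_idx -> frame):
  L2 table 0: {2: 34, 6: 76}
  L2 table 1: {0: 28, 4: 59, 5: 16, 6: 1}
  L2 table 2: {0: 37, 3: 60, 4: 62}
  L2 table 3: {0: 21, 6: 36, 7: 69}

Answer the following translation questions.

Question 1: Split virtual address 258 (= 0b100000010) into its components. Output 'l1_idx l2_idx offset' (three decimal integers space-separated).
vaddr = 258 = 0b100000010
  top 3 bits -> l1_idx = 4
  next 3 bits -> l2_idx = 0
  bottom 3 bits -> offset = 2

Answer: 4 0 2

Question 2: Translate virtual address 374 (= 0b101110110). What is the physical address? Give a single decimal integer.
Answer: 614

Derivation:
vaddr = 374 = 0b101110110
Split: l1_idx=5, l2_idx=6, offset=6
L1[5] = 0
L2[0][6] = 76
paddr = 76 * 8 + 6 = 614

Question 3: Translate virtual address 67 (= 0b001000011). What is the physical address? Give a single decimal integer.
Answer: 299

Derivation:
vaddr = 67 = 0b001000011
Split: l1_idx=1, l2_idx=0, offset=3
L1[1] = 2
L2[2][0] = 37
paddr = 37 * 8 + 3 = 299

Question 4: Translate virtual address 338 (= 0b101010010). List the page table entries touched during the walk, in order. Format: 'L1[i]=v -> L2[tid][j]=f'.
vaddr = 338 = 0b101010010
Split: l1_idx=5, l2_idx=2, offset=2

Answer: L1[5]=0 -> L2[0][2]=34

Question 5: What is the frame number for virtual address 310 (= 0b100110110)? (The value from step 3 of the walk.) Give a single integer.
Answer: 1

Derivation:
vaddr = 310: l1_idx=4, l2_idx=6
L1[4] = 1; L2[1][6] = 1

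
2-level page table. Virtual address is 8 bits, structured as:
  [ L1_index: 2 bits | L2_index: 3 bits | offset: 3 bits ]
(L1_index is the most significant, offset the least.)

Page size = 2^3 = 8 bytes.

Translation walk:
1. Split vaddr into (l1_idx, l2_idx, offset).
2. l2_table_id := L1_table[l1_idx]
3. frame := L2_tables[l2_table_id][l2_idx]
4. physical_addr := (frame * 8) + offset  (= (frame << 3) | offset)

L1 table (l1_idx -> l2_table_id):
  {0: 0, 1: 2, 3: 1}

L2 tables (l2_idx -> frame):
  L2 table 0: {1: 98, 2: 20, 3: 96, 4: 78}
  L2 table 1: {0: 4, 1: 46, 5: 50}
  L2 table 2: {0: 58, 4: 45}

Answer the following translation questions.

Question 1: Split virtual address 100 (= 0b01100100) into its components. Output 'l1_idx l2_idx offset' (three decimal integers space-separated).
vaddr = 100 = 0b01100100
  top 2 bits -> l1_idx = 1
  next 3 bits -> l2_idx = 4
  bottom 3 bits -> offset = 4

Answer: 1 4 4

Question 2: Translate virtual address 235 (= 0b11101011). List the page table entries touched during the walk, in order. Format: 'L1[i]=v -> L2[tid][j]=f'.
vaddr = 235 = 0b11101011
Split: l1_idx=3, l2_idx=5, offset=3

Answer: L1[3]=1 -> L2[1][5]=50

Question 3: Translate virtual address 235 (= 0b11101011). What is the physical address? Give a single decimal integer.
vaddr = 235 = 0b11101011
Split: l1_idx=3, l2_idx=5, offset=3
L1[3] = 1
L2[1][5] = 50
paddr = 50 * 8 + 3 = 403

Answer: 403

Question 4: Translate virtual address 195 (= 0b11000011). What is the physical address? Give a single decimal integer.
vaddr = 195 = 0b11000011
Split: l1_idx=3, l2_idx=0, offset=3
L1[3] = 1
L2[1][0] = 4
paddr = 4 * 8 + 3 = 35

Answer: 35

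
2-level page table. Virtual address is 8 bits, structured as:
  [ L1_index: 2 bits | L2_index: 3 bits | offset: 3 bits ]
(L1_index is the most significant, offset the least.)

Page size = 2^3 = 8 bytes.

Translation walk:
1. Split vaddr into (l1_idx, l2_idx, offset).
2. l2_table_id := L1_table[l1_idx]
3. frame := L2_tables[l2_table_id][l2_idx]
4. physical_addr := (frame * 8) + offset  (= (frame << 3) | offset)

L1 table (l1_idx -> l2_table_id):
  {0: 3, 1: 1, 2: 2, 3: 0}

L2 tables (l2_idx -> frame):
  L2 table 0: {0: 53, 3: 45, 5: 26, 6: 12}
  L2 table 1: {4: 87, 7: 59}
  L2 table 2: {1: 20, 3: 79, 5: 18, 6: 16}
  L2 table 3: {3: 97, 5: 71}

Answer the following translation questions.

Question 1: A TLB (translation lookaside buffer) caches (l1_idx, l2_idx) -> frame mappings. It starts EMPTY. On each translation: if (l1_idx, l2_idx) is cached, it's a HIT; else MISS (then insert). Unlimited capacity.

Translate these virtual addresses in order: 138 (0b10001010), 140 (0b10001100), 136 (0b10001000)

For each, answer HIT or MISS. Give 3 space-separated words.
Answer: MISS HIT HIT

Derivation:
vaddr=138: (2,1) not in TLB -> MISS, insert
vaddr=140: (2,1) in TLB -> HIT
vaddr=136: (2,1) in TLB -> HIT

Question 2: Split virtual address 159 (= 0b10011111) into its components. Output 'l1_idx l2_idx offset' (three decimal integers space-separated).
vaddr = 159 = 0b10011111
  top 2 bits -> l1_idx = 2
  next 3 bits -> l2_idx = 3
  bottom 3 bits -> offset = 7

Answer: 2 3 7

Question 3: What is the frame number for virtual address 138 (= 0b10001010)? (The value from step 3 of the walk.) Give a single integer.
vaddr = 138: l1_idx=2, l2_idx=1
L1[2] = 2; L2[2][1] = 20

Answer: 20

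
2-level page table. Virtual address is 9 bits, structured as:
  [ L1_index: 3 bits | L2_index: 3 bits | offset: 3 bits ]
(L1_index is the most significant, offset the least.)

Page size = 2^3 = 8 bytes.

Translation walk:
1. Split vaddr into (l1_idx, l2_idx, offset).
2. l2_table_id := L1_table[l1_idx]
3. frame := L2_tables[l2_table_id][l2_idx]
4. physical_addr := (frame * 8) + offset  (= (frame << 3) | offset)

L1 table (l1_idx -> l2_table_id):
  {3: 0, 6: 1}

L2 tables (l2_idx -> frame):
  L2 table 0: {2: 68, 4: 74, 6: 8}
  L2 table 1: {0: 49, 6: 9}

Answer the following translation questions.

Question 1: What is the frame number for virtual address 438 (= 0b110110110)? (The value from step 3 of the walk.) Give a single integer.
vaddr = 438: l1_idx=6, l2_idx=6
L1[6] = 1; L2[1][6] = 9

Answer: 9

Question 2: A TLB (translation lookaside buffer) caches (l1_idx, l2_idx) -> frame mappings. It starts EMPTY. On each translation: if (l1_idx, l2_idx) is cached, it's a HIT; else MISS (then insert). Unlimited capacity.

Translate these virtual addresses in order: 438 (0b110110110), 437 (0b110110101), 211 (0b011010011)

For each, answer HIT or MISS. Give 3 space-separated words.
vaddr=438: (6,6) not in TLB -> MISS, insert
vaddr=437: (6,6) in TLB -> HIT
vaddr=211: (3,2) not in TLB -> MISS, insert

Answer: MISS HIT MISS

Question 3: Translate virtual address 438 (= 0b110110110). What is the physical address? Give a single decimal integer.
vaddr = 438 = 0b110110110
Split: l1_idx=6, l2_idx=6, offset=6
L1[6] = 1
L2[1][6] = 9
paddr = 9 * 8 + 6 = 78

Answer: 78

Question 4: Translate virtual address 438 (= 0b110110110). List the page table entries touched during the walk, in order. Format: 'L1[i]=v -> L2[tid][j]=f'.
Answer: L1[6]=1 -> L2[1][6]=9

Derivation:
vaddr = 438 = 0b110110110
Split: l1_idx=6, l2_idx=6, offset=6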